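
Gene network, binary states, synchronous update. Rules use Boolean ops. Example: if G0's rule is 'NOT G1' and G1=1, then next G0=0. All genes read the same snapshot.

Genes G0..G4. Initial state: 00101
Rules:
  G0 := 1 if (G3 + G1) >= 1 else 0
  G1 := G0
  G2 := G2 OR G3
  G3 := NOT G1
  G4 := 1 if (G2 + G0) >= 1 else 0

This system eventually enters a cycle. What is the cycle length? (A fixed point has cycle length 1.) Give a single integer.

Step 0: 00101
Step 1: G0=(0+0>=1)=0 G1=G0=0 G2=G2|G3=1|0=1 G3=NOT G1=NOT 0=1 G4=(1+0>=1)=1 -> 00111
Step 2: G0=(1+0>=1)=1 G1=G0=0 G2=G2|G3=1|1=1 G3=NOT G1=NOT 0=1 G4=(1+0>=1)=1 -> 10111
Step 3: G0=(1+0>=1)=1 G1=G0=1 G2=G2|G3=1|1=1 G3=NOT G1=NOT 0=1 G4=(1+1>=1)=1 -> 11111
Step 4: G0=(1+1>=1)=1 G1=G0=1 G2=G2|G3=1|1=1 G3=NOT G1=NOT 1=0 G4=(1+1>=1)=1 -> 11101
Step 5: G0=(0+1>=1)=1 G1=G0=1 G2=G2|G3=1|0=1 G3=NOT G1=NOT 1=0 G4=(1+1>=1)=1 -> 11101
State from step 5 equals state from step 4 -> cycle length 1

Answer: 1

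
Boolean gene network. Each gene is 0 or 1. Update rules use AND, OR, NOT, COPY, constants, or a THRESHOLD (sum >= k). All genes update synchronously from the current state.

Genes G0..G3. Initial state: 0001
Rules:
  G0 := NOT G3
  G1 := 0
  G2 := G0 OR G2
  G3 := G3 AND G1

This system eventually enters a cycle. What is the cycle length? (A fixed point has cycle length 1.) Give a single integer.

Step 0: 0001
Step 1: G0=NOT G3=NOT 1=0 G1=0(const) G2=G0|G2=0|0=0 G3=G3&G1=1&0=0 -> 0000
Step 2: G0=NOT G3=NOT 0=1 G1=0(const) G2=G0|G2=0|0=0 G3=G3&G1=0&0=0 -> 1000
Step 3: G0=NOT G3=NOT 0=1 G1=0(const) G2=G0|G2=1|0=1 G3=G3&G1=0&0=0 -> 1010
Step 4: G0=NOT G3=NOT 0=1 G1=0(const) G2=G0|G2=1|1=1 G3=G3&G1=0&0=0 -> 1010
State from step 4 equals state from step 3 -> cycle length 1

Answer: 1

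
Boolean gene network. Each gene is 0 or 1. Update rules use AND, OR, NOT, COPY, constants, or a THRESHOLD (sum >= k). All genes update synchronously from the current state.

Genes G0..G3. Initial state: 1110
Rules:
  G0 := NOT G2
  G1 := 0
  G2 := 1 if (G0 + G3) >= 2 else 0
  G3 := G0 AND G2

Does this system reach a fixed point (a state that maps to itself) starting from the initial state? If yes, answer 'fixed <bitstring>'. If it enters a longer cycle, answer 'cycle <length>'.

Answer: fixed 1000

Derivation:
Step 0: 1110
Step 1: G0=NOT G2=NOT 1=0 G1=0(const) G2=(1+0>=2)=0 G3=G0&G2=1&1=1 -> 0001
Step 2: G0=NOT G2=NOT 0=1 G1=0(const) G2=(0+1>=2)=0 G3=G0&G2=0&0=0 -> 1000
Step 3: G0=NOT G2=NOT 0=1 G1=0(const) G2=(1+0>=2)=0 G3=G0&G2=1&0=0 -> 1000
Fixed point reached at step 2: 1000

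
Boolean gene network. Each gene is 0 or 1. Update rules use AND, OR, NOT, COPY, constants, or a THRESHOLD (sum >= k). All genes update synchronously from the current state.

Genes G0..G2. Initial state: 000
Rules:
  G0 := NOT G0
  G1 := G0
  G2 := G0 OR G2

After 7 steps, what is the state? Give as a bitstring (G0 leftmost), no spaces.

Step 1: G0=NOT G0=NOT 0=1 G1=G0=0 G2=G0|G2=0|0=0 -> 100
Step 2: G0=NOT G0=NOT 1=0 G1=G0=1 G2=G0|G2=1|0=1 -> 011
Step 3: G0=NOT G0=NOT 0=1 G1=G0=0 G2=G0|G2=0|1=1 -> 101
Step 4: G0=NOT G0=NOT 1=0 G1=G0=1 G2=G0|G2=1|1=1 -> 011
Step 5: G0=NOT G0=NOT 0=1 G1=G0=0 G2=G0|G2=0|1=1 -> 101
Step 6: G0=NOT G0=NOT 1=0 G1=G0=1 G2=G0|G2=1|1=1 -> 011
Step 7: G0=NOT G0=NOT 0=1 G1=G0=0 G2=G0|G2=0|1=1 -> 101

101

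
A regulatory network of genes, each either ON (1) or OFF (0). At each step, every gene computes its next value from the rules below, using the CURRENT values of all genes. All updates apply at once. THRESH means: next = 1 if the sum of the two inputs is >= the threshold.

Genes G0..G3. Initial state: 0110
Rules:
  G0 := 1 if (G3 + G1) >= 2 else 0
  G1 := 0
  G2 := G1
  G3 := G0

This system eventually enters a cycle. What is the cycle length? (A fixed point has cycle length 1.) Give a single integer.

Step 0: 0110
Step 1: G0=(0+1>=2)=0 G1=0(const) G2=G1=1 G3=G0=0 -> 0010
Step 2: G0=(0+0>=2)=0 G1=0(const) G2=G1=0 G3=G0=0 -> 0000
Step 3: G0=(0+0>=2)=0 G1=0(const) G2=G1=0 G3=G0=0 -> 0000
State from step 3 equals state from step 2 -> cycle length 1

Answer: 1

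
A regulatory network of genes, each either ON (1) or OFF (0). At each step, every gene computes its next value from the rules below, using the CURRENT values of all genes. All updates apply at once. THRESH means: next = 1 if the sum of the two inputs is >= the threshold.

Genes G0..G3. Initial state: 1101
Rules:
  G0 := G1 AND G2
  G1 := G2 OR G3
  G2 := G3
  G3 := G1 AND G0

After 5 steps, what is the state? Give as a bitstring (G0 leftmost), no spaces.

Step 1: G0=G1&G2=1&0=0 G1=G2|G3=0|1=1 G2=G3=1 G3=G1&G0=1&1=1 -> 0111
Step 2: G0=G1&G2=1&1=1 G1=G2|G3=1|1=1 G2=G3=1 G3=G1&G0=1&0=0 -> 1110
Step 3: G0=G1&G2=1&1=1 G1=G2|G3=1|0=1 G2=G3=0 G3=G1&G0=1&1=1 -> 1101
Step 4: G0=G1&G2=1&0=0 G1=G2|G3=0|1=1 G2=G3=1 G3=G1&G0=1&1=1 -> 0111
Step 5: G0=G1&G2=1&1=1 G1=G2|G3=1|1=1 G2=G3=1 G3=G1&G0=1&0=0 -> 1110

1110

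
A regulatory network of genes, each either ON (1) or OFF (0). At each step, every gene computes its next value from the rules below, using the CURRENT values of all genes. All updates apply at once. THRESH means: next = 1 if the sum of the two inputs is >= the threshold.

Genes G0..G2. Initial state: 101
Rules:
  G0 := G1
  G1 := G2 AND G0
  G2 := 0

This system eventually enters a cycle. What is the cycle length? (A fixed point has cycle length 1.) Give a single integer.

Answer: 1

Derivation:
Step 0: 101
Step 1: G0=G1=0 G1=G2&G0=1&1=1 G2=0(const) -> 010
Step 2: G0=G1=1 G1=G2&G0=0&0=0 G2=0(const) -> 100
Step 3: G0=G1=0 G1=G2&G0=0&1=0 G2=0(const) -> 000
Step 4: G0=G1=0 G1=G2&G0=0&0=0 G2=0(const) -> 000
State from step 4 equals state from step 3 -> cycle length 1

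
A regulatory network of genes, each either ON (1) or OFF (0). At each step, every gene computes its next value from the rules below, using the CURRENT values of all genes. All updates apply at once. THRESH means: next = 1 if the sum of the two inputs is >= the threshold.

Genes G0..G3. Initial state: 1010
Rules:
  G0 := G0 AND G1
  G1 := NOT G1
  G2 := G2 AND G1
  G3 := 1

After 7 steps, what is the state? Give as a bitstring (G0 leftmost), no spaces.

Step 1: G0=G0&G1=1&0=0 G1=NOT G1=NOT 0=1 G2=G2&G1=1&0=0 G3=1(const) -> 0101
Step 2: G0=G0&G1=0&1=0 G1=NOT G1=NOT 1=0 G2=G2&G1=0&1=0 G3=1(const) -> 0001
Step 3: G0=G0&G1=0&0=0 G1=NOT G1=NOT 0=1 G2=G2&G1=0&0=0 G3=1(const) -> 0101
Step 4: G0=G0&G1=0&1=0 G1=NOT G1=NOT 1=0 G2=G2&G1=0&1=0 G3=1(const) -> 0001
Step 5: G0=G0&G1=0&0=0 G1=NOT G1=NOT 0=1 G2=G2&G1=0&0=0 G3=1(const) -> 0101
Step 6: G0=G0&G1=0&1=0 G1=NOT G1=NOT 1=0 G2=G2&G1=0&1=0 G3=1(const) -> 0001
Step 7: G0=G0&G1=0&0=0 G1=NOT G1=NOT 0=1 G2=G2&G1=0&0=0 G3=1(const) -> 0101

0101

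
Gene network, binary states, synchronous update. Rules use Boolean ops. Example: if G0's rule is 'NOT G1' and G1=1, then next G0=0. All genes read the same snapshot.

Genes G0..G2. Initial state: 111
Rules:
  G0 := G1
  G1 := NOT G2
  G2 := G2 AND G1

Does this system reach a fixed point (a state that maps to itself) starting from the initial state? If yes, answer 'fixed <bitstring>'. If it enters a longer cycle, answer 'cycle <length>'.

Step 0: 111
Step 1: G0=G1=1 G1=NOT G2=NOT 1=0 G2=G2&G1=1&1=1 -> 101
Step 2: G0=G1=0 G1=NOT G2=NOT 1=0 G2=G2&G1=1&0=0 -> 000
Step 3: G0=G1=0 G1=NOT G2=NOT 0=1 G2=G2&G1=0&0=0 -> 010
Step 4: G0=G1=1 G1=NOT G2=NOT 0=1 G2=G2&G1=0&1=0 -> 110
Step 5: G0=G1=1 G1=NOT G2=NOT 0=1 G2=G2&G1=0&1=0 -> 110
Fixed point reached at step 4: 110

Answer: fixed 110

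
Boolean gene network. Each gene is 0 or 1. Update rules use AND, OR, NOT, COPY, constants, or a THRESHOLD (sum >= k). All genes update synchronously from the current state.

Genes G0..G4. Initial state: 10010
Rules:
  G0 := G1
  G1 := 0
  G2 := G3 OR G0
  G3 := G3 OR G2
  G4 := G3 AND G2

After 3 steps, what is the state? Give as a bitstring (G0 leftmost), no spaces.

Step 1: G0=G1=0 G1=0(const) G2=G3|G0=1|1=1 G3=G3|G2=1|0=1 G4=G3&G2=1&0=0 -> 00110
Step 2: G0=G1=0 G1=0(const) G2=G3|G0=1|0=1 G3=G3|G2=1|1=1 G4=G3&G2=1&1=1 -> 00111
Step 3: G0=G1=0 G1=0(const) G2=G3|G0=1|0=1 G3=G3|G2=1|1=1 G4=G3&G2=1&1=1 -> 00111

00111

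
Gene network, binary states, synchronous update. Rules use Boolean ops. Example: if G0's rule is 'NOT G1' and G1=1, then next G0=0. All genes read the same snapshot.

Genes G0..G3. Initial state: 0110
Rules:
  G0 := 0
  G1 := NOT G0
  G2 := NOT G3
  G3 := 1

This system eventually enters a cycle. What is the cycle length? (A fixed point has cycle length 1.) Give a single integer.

Answer: 1

Derivation:
Step 0: 0110
Step 1: G0=0(const) G1=NOT G0=NOT 0=1 G2=NOT G3=NOT 0=1 G3=1(const) -> 0111
Step 2: G0=0(const) G1=NOT G0=NOT 0=1 G2=NOT G3=NOT 1=0 G3=1(const) -> 0101
Step 3: G0=0(const) G1=NOT G0=NOT 0=1 G2=NOT G3=NOT 1=0 G3=1(const) -> 0101
State from step 3 equals state from step 2 -> cycle length 1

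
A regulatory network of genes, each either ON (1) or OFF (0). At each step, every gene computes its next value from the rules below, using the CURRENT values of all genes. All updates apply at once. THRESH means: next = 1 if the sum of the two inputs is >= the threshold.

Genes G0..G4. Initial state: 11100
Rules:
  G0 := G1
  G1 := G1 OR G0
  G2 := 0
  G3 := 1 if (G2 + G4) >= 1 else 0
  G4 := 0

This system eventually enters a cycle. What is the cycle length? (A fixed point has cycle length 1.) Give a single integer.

Answer: 1

Derivation:
Step 0: 11100
Step 1: G0=G1=1 G1=G1|G0=1|1=1 G2=0(const) G3=(1+0>=1)=1 G4=0(const) -> 11010
Step 2: G0=G1=1 G1=G1|G0=1|1=1 G2=0(const) G3=(0+0>=1)=0 G4=0(const) -> 11000
Step 3: G0=G1=1 G1=G1|G0=1|1=1 G2=0(const) G3=(0+0>=1)=0 G4=0(const) -> 11000
State from step 3 equals state from step 2 -> cycle length 1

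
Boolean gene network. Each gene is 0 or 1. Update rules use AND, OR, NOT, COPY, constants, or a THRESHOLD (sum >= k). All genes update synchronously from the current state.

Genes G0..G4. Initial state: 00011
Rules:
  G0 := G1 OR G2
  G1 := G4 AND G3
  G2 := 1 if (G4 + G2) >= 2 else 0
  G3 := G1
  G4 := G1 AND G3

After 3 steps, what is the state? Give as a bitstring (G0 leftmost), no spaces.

Step 1: G0=G1|G2=0|0=0 G1=G4&G3=1&1=1 G2=(1+0>=2)=0 G3=G1=0 G4=G1&G3=0&1=0 -> 01000
Step 2: G0=G1|G2=1|0=1 G1=G4&G3=0&0=0 G2=(0+0>=2)=0 G3=G1=1 G4=G1&G3=1&0=0 -> 10010
Step 3: G0=G1|G2=0|0=0 G1=G4&G3=0&1=0 G2=(0+0>=2)=0 G3=G1=0 G4=G1&G3=0&1=0 -> 00000

00000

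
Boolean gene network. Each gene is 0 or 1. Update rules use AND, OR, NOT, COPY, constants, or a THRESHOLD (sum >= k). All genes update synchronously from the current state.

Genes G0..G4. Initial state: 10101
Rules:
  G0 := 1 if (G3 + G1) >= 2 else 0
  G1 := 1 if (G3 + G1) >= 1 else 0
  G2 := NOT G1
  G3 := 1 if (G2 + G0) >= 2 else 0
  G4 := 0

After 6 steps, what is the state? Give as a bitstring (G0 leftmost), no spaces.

Step 1: G0=(0+0>=2)=0 G1=(0+0>=1)=0 G2=NOT G1=NOT 0=1 G3=(1+1>=2)=1 G4=0(const) -> 00110
Step 2: G0=(1+0>=2)=0 G1=(1+0>=1)=1 G2=NOT G1=NOT 0=1 G3=(1+0>=2)=0 G4=0(const) -> 01100
Step 3: G0=(0+1>=2)=0 G1=(0+1>=1)=1 G2=NOT G1=NOT 1=0 G3=(1+0>=2)=0 G4=0(const) -> 01000
Step 4: G0=(0+1>=2)=0 G1=(0+1>=1)=1 G2=NOT G1=NOT 1=0 G3=(0+0>=2)=0 G4=0(const) -> 01000
Step 5: G0=(0+1>=2)=0 G1=(0+1>=1)=1 G2=NOT G1=NOT 1=0 G3=(0+0>=2)=0 G4=0(const) -> 01000
Step 6: G0=(0+1>=2)=0 G1=(0+1>=1)=1 G2=NOT G1=NOT 1=0 G3=(0+0>=2)=0 G4=0(const) -> 01000

01000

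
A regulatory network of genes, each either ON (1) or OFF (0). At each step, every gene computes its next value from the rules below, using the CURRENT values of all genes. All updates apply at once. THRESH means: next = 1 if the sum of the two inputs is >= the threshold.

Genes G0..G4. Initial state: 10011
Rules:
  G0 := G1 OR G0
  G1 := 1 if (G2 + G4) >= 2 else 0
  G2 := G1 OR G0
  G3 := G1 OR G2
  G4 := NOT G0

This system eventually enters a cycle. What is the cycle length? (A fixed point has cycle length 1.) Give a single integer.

Answer: 1

Derivation:
Step 0: 10011
Step 1: G0=G1|G0=0|1=1 G1=(0+1>=2)=0 G2=G1|G0=0|1=1 G3=G1|G2=0|0=0 G4=NOT G0=NOT 1=0 -> 10100
Step 2: G0=G1|G0=0|1=1 G1=(1+0>=2)=0 G2=G1|G0=0|1=1 G3=G1|G2=0|1=1 G4=NOT G0=NOT 1=0 -> 10110
Step 3: G0=G1|G0=0|1=1 G1=(1+0>=2)=0 G2=G1|G0=0|1=1 G3=G1|G2=0|1=1 G4=NOT G0=NOT 1=0 -> 10110
State from step 3 equals state from step 2 -> cycle length 1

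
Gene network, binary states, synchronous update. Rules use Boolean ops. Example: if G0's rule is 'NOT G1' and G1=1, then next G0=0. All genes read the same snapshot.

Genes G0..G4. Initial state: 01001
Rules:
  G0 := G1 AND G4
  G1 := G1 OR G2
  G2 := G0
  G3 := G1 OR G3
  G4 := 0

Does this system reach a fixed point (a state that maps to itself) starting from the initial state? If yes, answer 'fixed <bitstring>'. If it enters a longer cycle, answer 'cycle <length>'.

Answer: fixed 01010

Derivation:
Step 0: 01001
Step 1: G0=G1&G4=1&1=1 G1=G1|G2=1|0=1 G2=G0=0 G3=G1|G3=1|0=1 G4=0(const) -> 11010
Step 2: G0=G1&G4=1&0=0 G1=G1|G2=1|0=1 G2=G0=1 G3=G1|G3=1|1=1 G4=0(const) -> 01110
Step 3: G0=G1&G4=1&0=0 G1=G1|G2=1|1=1 G2=G0=0 G3=G1|G3=1|1=1 G4=0(const) -> 01010
Step 4: G0=G1&G4=1&0=0 G1=G1|G2=1|0=1 G2=G0=0 G3=G1|G3=1|1=1 G4=0(const) -> 01010
Fixed point reached at step 3: 01010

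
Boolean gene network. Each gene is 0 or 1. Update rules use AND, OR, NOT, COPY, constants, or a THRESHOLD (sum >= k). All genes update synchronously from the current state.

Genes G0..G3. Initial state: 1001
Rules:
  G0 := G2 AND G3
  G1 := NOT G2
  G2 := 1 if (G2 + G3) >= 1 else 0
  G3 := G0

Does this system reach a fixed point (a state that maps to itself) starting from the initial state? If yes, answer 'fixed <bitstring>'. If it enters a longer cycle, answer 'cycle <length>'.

Answer: cycle 2

Derivation:
Step 0: 1001
Step 1: G0=G2&G3=0&1=0 G1=NOT G2=NOT 0=1 G2=(0+1>=1)=1 G3=G0=1 -> 0111
Step 2: G0=G2&G3=1&1=1 G1=NOT G2=NOT 1=0 G2=(1+1>=1)=1 G3=G0=0 -> 1010
Step 3: G0=G2&G3=1&0=0 G1=NOT G2=NOT 1=0 G2=(1+0>=1)=1 G3=G0=1 -> 0011
Step 4: G0=G2&G3=1&1=1 G1=NOT G2=NOT 1=0 G2=(1+1>=1)=1 G3=G0=0 -> 1010
Cycle of length 2 starting at step 2 -> no fixed point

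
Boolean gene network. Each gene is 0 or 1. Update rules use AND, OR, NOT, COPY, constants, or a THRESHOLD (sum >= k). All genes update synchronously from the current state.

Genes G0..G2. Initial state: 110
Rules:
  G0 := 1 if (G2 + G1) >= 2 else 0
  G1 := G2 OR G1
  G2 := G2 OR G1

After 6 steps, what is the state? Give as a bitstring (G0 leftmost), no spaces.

Step 1: G0=(0+1>=2)=0 G1=G2|G1=0|1=1 G2=G2|G1=0|1=1 -> 011
Step 2: G0=(1+1>=2)=1 G1=G2|G1=1|1=1 G2=G2|G1=1|1=1 -> 111
Step 3: G0=(1+1>=2)=1 G1=G2|G1=1|1=1 G2=G2|G1=1|1=1 -> 111
Step 4: G0=(1+1>=2)=1 G1=G2|G1=1|1=1 G2=G2|G1=1|1=1 -> 111
Step 5: G0=(1+1>=2)=1 G1=G2|G1=1|1=1 G2=G2|G1=1|1=1 -> 111
Step 6: G0=(1+1>=2)=1 G1=G2|G1=1|1=1 G2=G2|G1=1|1=1 -> 111

111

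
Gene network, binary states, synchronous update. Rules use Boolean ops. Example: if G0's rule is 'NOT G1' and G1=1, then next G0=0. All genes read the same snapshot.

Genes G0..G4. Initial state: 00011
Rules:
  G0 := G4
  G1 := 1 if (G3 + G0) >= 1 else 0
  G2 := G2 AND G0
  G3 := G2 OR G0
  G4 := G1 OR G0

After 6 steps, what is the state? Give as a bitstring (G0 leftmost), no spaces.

Step 1: G0=G4=1 G1=(1+0>=1)=1 G2=G2&G0=0&0=0 G3=G2|G0=0|0=0 G4=G1|G0=0|0=0 -> 11000
Step 2: G0=G4=0 G1=(0+1>=1)=1 G2=G2&G0=0&1=0 G3=G2|G0=0|1=1 G4=G1|G0=1|1=1 -> 01011
Step 3: G0=G4=1 G1=(1+0>=1)=1 G2=G2&G0=0&0=0 G3=G2|G0=0|0=0 G4=G1|G0=1|0=1 -> 11001
Step 4: G0=G4=1 G1=(0+1>=1)=1 G2=G2&G0=0&1=0 G3=G2|G0=0|1=1 G4=G1|G0=1|1=1 -> 11011
Step 5: G0=G4=1 G1=(1+1>=1)=1 G2=G2&G0=0&1=0 G3=G2|G0=0|1=1 G4=G1|G0=1|1=1 -> 11011
Step 6: G0=G4=1 G1=(1+1>=1)=1 G2=G2&G0=0&1=0 G3=G2|G0=0|1=1 G4=G1|G0=1|1=1 -> 11011

11011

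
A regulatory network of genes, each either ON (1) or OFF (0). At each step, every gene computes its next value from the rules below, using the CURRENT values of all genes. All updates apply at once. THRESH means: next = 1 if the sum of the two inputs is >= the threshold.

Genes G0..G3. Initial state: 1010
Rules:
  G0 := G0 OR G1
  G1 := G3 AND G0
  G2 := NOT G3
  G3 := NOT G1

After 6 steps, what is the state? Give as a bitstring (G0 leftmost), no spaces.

Step 1: G0=G0|G1=1|0=1 G1=G3&G0=0&1=0 G2=NOT G3=NOT 0=1 G3=NOT G1=NOT 0=1 -> 1011
Step 2: G0=G0|G1=1|0=1 G1=G3&G0=1&1=1 G2=NOT G3=NOT 1=0 G3=NOT G1=NOT 0=1 -> 1101
Step 3: G0=G0|G1=1|1=1 G1=G3&G0=1&1=1 G2=NOT G3=NOT 1=0 G3=NOT G1=NOT 1=0 -> 1100
Step 4: G0=G0|G1=1|1=1 G1=G3&G0=0&1=0 G2=NOT G3=NOT 0=1 G3=NOT G1=NOT 1=0 -> 1010
Step 5: G0=G0|G1=1|0=1 G1=G3&G0=0&1=0 G2=NOT G3=NOT 0=1 G3=NOT G1=NOT 0=1 -> 1011
Step 6: G0=G0|G1=1|0=1 G1=G3&G0=1&1=1 G2=NOT G3=NOT 1=0 G3=NOT G1=NOT 0=1 -> 1101

1101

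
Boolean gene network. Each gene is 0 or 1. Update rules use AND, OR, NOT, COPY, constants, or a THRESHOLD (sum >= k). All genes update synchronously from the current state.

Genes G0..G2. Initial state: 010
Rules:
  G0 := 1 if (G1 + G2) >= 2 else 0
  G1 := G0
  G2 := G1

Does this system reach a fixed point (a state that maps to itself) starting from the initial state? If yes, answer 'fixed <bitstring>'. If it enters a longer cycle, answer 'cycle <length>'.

Step 0: 010
Step 1: G0=(1+0>=2)=0 G1=G0=0 G2=G1=1 -> 001
Step 2: G0=(0+1>=2)=0 G1=G0=0 G2=G1=0 -> 000
Step 3: G0=(0+0>=2)=0 G1=G0=0 G2=G1=0 -> 000
Fixed point reached at step 2: 000

Answer: fixed 000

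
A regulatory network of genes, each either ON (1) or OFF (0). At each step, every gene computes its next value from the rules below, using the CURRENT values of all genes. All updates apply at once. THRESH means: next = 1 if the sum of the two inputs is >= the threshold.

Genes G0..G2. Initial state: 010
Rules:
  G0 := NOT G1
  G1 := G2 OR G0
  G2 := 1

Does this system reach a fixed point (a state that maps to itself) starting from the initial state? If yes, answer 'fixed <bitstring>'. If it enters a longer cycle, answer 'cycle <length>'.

Step 0: 010
Step 1: G0=NOT G1=NOT 1=0 G1=G2|G0=0|0=0 G2=1(const) -> 001
Step 2: G0=NOT G1=NOT 0=1 G1=G2|G0=1|0=1 G2=1(const) -> 111
Step 3: G0=NOT G1=NOT 1=0 G1=G2|G0=1|1=1 G2=1(const) -> 011
Step 4: G0=NOT G1=NOT 1=0 G1=G2|G0=1|0=1 G2=1(const) -> 011
Fixed point reached at step 3: 011

Answer: fixed 011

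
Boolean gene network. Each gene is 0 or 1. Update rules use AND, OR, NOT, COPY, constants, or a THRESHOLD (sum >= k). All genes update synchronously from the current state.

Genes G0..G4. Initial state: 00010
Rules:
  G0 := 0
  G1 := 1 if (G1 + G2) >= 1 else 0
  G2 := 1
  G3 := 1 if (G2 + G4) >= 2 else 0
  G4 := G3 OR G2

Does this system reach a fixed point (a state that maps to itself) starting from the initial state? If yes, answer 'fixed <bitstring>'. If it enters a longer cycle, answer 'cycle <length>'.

Step 0: 00010
Step 1: G0=0(const) G1=(0+0>=1)=0 G2=1(const) G3=(0+0>=2)=0 G4=G3|G2=1|0=1 -> 00101
Step 2: G0=0(const) G1=(0+1>=1)=1 G2=1(const) G3=(1+1>=2)=1 G4=G3|G2=0|1=1 -> 01111
Step 3: G0=0(const) G1=(1+1>=1)=1 G2=1(const) G3=(1+1>=2)=1 G4=G3|G2=1|1=1 -> 01111
Fixed point reached at step 2: 01111

Answer: fixed 01111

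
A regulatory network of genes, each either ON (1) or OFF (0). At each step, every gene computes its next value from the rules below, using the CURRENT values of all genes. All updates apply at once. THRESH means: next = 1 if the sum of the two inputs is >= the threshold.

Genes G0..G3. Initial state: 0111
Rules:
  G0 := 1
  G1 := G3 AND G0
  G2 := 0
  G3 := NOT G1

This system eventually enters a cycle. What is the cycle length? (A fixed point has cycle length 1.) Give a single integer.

Answer: 4

Derivation:
Step 0: 0111
Step 1: G0=1(const) G1=G3&G0=1&0=0 G2=0(const) G3=NOT G1=NOT 1=0 -> 1000
Step 2: G0=1(const) G1=G3&G0=0&1=0 G2=0(const) G3=NOT G1=NOT 0=1 -> 1001
Step 3: G0=1(const) G1=G3&G0=1&1=1 G2=0(const) G3=NOT G1=NOT 0=1 -> 1101
Step 4: G0=1(const) G1=G3&G0=1&1=1 G2=0(const) G3=NOT G1=NOT 1=0 -> 1100
Step 5: G0=1(const) G1=G3&G0=0&1=0 G2=0(const) G3=NOT G1=NOT 1=0 -> 1000
State from step 5 equals state from step 1 -> cycle length 4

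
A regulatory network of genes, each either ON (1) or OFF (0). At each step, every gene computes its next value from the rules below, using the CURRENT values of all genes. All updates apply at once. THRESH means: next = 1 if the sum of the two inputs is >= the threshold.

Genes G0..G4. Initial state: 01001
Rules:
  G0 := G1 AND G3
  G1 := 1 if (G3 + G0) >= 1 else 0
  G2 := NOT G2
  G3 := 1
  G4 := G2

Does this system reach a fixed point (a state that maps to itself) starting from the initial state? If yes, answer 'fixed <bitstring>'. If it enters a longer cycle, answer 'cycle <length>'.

Answer: cycle 2

Derivation:
Step 0: 01001
Step 1: G0=G1&G3=1&0=0 G1=(0+0>=1)=0 G2=NOT G2=NOT 0=1 G3=1(const) G4=G2=0 -> 00110
Step 2: G0=G1&G3=0&1=0 G1=(1+0>=1)=1 G2=NOT G2=NOT 1=0 G3=1(const) G4=G2=1 -> 01011
Step 3: G0=G1&G3=1&1=1 G1=(1+0>=1)=1 G2=NOT G2=NOT 0=1 G3=1(const) G4=G2=0 -> 11110
Step 4: G0=G1&G3=1&1=1 G1=(1+1>=1)=1 G2=NOT G2=NOT 1=0 G3=1(const) G4=G2=1 -> 11011
Step 5: G0=G1&G3=1&1=1 G1=(1+1>=1)=1 G2=NOT G2=NOT 0=1 G3=1(const) G4=G2=0 -> 11110
Cycle of length 2 starting at step 3 -> no fixed point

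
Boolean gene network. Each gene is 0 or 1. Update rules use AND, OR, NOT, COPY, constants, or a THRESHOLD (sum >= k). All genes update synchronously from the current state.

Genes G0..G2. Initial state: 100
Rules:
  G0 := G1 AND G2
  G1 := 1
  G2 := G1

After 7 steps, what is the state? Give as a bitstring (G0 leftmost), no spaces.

Step 1: G0=G1&G2=0&0=0 G1=1(const) G2=G1=0 -> 010
Step 2: G0=G1&G2=1&0=0 G1=1(const) G2=G1=1 -> 011
Step 3: G0=G1&G2=1&1=1 G1=1(const) G2=G1=1 -> 111
Step 4: G0=G1&G2=1&1=1 G1=1(const) G2=G1=1 -> 111
Step 5: G0=G1&G2=1&1=1 G1=1(const) G2=G1=1 -> 111
Step 6: G0=G1&G2=1&1=1 G1=1(const) G2=G1=1 -> 111
Step 7: G0=G1&G2=1&1=1 G1=1(const) G2=G1=1 -> 111

111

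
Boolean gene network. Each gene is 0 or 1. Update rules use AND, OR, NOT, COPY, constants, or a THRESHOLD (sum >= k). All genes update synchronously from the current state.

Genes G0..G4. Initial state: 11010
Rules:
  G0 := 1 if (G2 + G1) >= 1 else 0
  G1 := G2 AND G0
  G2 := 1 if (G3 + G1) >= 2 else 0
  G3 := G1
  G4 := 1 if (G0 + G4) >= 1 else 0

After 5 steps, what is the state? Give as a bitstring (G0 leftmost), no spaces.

Step 1: G0=(0+1>=1)=1 G1=G2&G0=0&1=0 G2=(1+1>=2)=1 G3=G1=1 G4=(1+0>=1)=1 -> 10111
Step 2: G0=(1+0>=1)=1 G1=G2&G0=1&1=1 G2=(1+0>=2)=0 G3=G1=0 G4=(1+1>=1)=1 -> 11001
Step 3: G0=(0+1>=1)=1 G1=G2&G0=0&1=0 G2=(0+1>=2)=0 G3=G1=1 G4=(1+1>=1)=1 -> 10011
Step 4: G0=(0+0>=1)=0 G1=G2&G0=0&1=0 G2=(1+0>=2)=0 G3=G1=0 G4=(1+1>=1)=1 -> 00001
Step 5: G0=(0+0>=1)=0 G1=G2&G0=0&0=0 G2=(0+0>=2)=0 G3=G1=0 G4=(0+1>=1)=1 -> 00001

00001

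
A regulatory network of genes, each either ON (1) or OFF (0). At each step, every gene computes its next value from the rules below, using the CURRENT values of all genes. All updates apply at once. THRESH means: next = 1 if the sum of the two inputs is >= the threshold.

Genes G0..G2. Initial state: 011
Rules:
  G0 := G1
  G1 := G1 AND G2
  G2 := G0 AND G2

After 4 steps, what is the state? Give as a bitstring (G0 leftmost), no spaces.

Step 1: G0=G1=1 G1=G1&G2=1&1=1 G2=G0&G2=0&1=0 -> 110
Step 2: G0=G1=1 G1=G1&G2=1&0=0 G2=G0&G2=1&0=0 -> 100
Step 3: G0=G1=0 G1=G1&G2=0&0=0 G2=G0&G2=1&0=0 -> 000
Step 4: G0=G1=0 G1=G1&G2=0&0=0 G2=G0&G2=0&0=0 -> 000

000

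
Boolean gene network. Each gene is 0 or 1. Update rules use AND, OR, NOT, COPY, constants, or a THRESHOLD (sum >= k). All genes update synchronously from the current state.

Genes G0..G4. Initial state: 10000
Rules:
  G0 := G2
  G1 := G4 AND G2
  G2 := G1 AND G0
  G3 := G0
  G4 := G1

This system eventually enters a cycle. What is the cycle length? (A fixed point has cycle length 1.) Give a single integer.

Step 0: 10000
Step 1: G0=G2=0 G1=G4&G2=0&0=0 G2=G1&G0=0&1=0 G3=G0=1 G4=G1=0 -> 00010
Step 2: G0=G2=0 G1=G4&G2=0&0=0 G2=G1&G0=0&0=0 G3=G0=0 G4=G1=0 -> 00000
Step 3: G0=G2=0 G1=G4&G2=0&0=0 G2=G1&G0=0&0=0 G3=G0=0 G4=G1=0 -> 00000
State from step 3 equals state from step 2 -> cycle length 1

Answer: 1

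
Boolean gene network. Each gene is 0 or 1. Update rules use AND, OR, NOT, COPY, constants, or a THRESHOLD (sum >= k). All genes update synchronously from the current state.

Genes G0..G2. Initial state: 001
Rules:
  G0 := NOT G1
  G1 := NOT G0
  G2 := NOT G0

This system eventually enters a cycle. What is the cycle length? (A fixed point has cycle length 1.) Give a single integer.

Step 0: 001
Step 1: G0=NOT G1=NOT 0=1 G1=NOT G0=NOT 0=1 G2=NOT G0=NOT 0=1 -> 111
Step 2: G0=NOT G1=NOT 1=0 G1=NOT G0=NOT 1=0 G2=NOT G0=NOT 1=0 -> 000
Step 3: G0=NOT G1=NOT 0=1 G1=NOT G0=NOT 0=1 G2=NOT G0=NOT 0=1 -> 111
State from step 3 equals state from step 1 -> cycle length 2

Answer: 2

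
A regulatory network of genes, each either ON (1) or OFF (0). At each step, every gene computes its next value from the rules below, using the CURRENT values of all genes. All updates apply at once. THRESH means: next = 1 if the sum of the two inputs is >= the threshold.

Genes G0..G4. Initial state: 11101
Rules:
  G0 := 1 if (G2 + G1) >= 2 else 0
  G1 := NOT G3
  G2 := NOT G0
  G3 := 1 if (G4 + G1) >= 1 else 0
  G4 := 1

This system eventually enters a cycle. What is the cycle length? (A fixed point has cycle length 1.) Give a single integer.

Step 0: 11101
Step 1: G0=(1+1>=2)=1 G1=NOT G3=NOT 0=1 G2=NOT G0=NOT 1=0 G3=(1+1>=1)=1 G4=1(const) -> 11011
Step 2: G0=(0+1>=2)=0 G1=NOT G3=NOT 1=0 G2=NOT G0=NOT 1=0 G3=(1+1>=1)=1 G4=1(const) -> 00011
Step 3: G0=(0+0>=2)=0 G1=NOT G3=NOT 1=0 G2=NOT G0=NOT 0=1 G3=(1+0>=1)=1 G4=1(const) -> 00111
Step 4: G0=(1+0>=2)=0 G1=NOT G3=NOT 1=0 G2=NOT G0=NOT 0=1 G3=(1+0>=1)=1 G4=1(const) -> 00111
State from step 4 equals state from step 3 -> cycle length 1

Answer: 1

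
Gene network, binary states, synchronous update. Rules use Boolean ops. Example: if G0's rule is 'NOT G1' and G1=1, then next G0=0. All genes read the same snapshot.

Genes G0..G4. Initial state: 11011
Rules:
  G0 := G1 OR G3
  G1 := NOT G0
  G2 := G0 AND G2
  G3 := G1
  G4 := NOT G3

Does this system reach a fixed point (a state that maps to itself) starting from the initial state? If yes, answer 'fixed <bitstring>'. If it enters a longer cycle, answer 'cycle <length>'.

Step 0: 11011
Step 1: G0=G1|G3=1|1=1 G1=NOT G0=NOT 1=0 G2=G0&G2=1&0=0 G3=G1=1 G4=NOT G3=NOT 1=0 -> 10010
Step 2: G0=G1|G3=0|1=1 G1=NOT G0=NOT 1=0 G2=G0&G2=1&0=0 G3=G1=0 G4=NOT G3=NOT 1=0 -> 10000
Step 3: G0=G1|G3=0|0=0 G1=NOT G0=NOT 1=0 G2=G0&G2=1&0=0 G3=G1=0 G4=NOT G3=NOT 0=1 -> 00001
Step 4: G0=G1|G3=0|0=0 G1=NOT G0=NOT 0=1 G2=G0&G2=0&0=0 G3=G1=0 G4=NOT G3=NOT 0=1 -> 01001
Step 5: G0=G1|G3=1|0=1 G1=NOT G0=NOT 0=1 G2=G0&G2=0&0=0 G3=G1=1 G4=NOT G3=NOT 0=1 -> 11011
Cycle of length 5 starting at step 0 -> no fixed point

Answer: cycle 5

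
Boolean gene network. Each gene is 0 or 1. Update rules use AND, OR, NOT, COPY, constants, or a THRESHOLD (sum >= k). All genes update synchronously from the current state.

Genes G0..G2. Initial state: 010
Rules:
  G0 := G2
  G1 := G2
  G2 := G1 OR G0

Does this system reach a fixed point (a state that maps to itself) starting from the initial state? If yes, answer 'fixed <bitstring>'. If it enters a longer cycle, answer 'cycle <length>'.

Answer: cycle 2

Derivation:
Step 0: 010
Step 1: G0=G2=0 G1=G2=0 G2=G1|G0=1|0=1 -> 001
Step 2: G0=G2=1 G1=G2=1 G2=G1|G0=0|0=0 -> 110
Step 3: G0=G2=0 G1=G2=0 G2=G1|G0=1|1=1 -> 001
Cycle of length 2 starting at step 1 -> no fixed point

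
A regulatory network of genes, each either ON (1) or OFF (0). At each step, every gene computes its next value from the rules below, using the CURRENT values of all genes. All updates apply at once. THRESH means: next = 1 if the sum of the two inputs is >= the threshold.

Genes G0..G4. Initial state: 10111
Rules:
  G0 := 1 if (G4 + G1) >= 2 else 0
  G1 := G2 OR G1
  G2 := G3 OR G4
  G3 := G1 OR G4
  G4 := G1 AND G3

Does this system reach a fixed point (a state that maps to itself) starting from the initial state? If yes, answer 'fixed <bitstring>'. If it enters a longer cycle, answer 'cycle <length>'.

Step 0: 10111
Step 1: G0=(1+0>=2)=0 G1=G2|G1=1|0=1 G2=G3|G4=1|1=1 G3=G1|G4=0|1=1 G4=G1&G3=0&1=0 -> 01110
Step 2: G0=(0+1>=2)=0 G1=G2|G1=1|1=1 G2=G3|G4=1|0=1 G3=G1|G4=1|0=1 G4=G1&G3=1&1=1 -> 01111
Step 3: G0=(1+1>=2)=1 G1=G2|G1=1|1=1 G2=G3|G4=1|1=1 G3=G1|G4=1|1=1 G4=G1&G3=1&1=1 -> 11111
Step 4: G0=(1+1>=2)=1 G1=G2|G1=1|1=1 G2=G3|G4=1|1=1 G3=G1|G4=1|1=1 G4=G1&G3=1&1=1 -> 11111
Fixed point reached at step 3: 11111

Answer: fixed 11111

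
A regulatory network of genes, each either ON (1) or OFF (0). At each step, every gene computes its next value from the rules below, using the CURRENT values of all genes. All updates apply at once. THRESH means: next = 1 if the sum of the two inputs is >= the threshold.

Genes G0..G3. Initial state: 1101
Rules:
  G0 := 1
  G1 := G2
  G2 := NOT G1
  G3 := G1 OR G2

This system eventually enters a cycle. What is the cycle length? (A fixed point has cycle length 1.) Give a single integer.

Answer: 4

Derivation:
Step 0: 1101
Step 1: G0=1(const) G1=G2=0 G2=NOT G1=NOT 1=0 G3=G1|G2=1|0=1 -> 1001
Step 2: G0=1(const) G1=G2=0 G2=NOT G1=NOT 0=1 G3=G1|G2=0|0=0 -> 1010
Step 3: G0=1(const) G1=G2=1 G2=NOT G1=NOT 0=1 G3=G1|G2=0|1=1 -> 1111
Step 4: G0=1(const) G1=G2=1 G2=NOT G1=NOT 1=0 G3=G1|G2=1|1=1 -> 1101
State from step 4 equals state from step 0 -> cycle length 4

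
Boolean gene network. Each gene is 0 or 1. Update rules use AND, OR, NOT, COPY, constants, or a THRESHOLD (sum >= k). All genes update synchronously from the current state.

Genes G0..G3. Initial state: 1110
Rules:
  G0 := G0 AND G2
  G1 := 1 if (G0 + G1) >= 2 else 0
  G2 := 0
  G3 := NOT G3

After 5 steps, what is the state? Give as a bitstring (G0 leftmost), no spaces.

Step 1: G0=G0&G2=1&1=1 G1=(1+1>=2)=1 G2=0(const) G3=NOT G3=NOT 0=1 -> 1101
Step 2: G0=G0&G2=1&0=0 G1=(1+1>=2)=1 G2=0(const) G3=NOT G3=NOT 1=0 -> 0100
Step 3: G0=G0&G2=0&0=0 G1=(0+1>=2)=0 G2=0(const) G3=NOT G3=NOT 0=1 -> 0001
Step 4: G0=G0&G2=0&0=0 G1=(0+0>=2)=0 G2=0(const) G3=NOT G3=NOT 1=0 -> 0000
Step 5: G0=G0&G2=0&0=0 G1=(0+0>=2)=0 G2=0(const) G3=NOT G3=NOT 0=1 -> 0001

0001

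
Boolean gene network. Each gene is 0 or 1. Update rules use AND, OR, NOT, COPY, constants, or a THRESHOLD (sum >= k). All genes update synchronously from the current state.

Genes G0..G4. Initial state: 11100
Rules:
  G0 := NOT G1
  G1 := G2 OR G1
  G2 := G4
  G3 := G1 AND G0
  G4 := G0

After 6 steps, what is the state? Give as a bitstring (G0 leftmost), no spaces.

Step 1: G0=NOT G1=NOT 1=0 G1=G2|G1=1|1=1 G2=G4=0 G3=G1&G0=1&1=1 G4=G0=1 -> 01011
Step 2: G0=NOT G1=NOT 1=0 G1=G2|G1=0|1=1 G2=G4=1 G3=G1&G0=1&0=0 G4=G0=0 -> 01100
Step 3: G0=NOT G1=NOT 1=0 G1=G2|G1=1|1=1 G2=G4=0 G3=G1&G0=1&0=0 G4=G0=0 -> 01000
Step 4: G0=NOT G1=NOT 1=0 G1=G2|G1=0|1=1 G2=G4=0 G3=G1&G0=1&0=0 G4=G0=0 -> 01000
Step 5: G0=NOT G1=NOT 1=0 G1=G2|G1=0|1=1 G2=G4=0 G3=G1&G0=1&0=0 G4=G0=0 -> 01000
Step 6: G0=NOT G1=NOT 1=0 G1=G2|G1=0|1=1 G2=G4=0 G3=G1&G0=1&0=0 G4=G0=0 -> 01000

01000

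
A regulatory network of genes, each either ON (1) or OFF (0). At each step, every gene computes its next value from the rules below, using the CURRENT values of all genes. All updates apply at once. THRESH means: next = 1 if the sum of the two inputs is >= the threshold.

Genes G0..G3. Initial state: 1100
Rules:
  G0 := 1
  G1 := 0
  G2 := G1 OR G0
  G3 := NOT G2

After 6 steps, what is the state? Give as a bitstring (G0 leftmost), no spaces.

Step 1: G0=1(const) G1=0(const) G2=G1|G0=1|1=1 G3=NOT G2=NOT 0=1 -> 1011
Step 2: G0=1(const) G1=0(const) G2=G1|G0=0|1=1 G3=NOT G2=NOT 1=0 -> 1010
Step 3: G0=1(const) G1=0(const) G2=G1|G0=0|1=1 G3=NOT G2=NOT 1=0 -> 1010
Step 4: G0=1(const) G1=0(const) G2=G1|G0=0|1=1 G3=NOT G2=NOT 1=0 -> 1010
Step 5: G0=1(const) G1=0(const) G2=G1|G0=0|1=1 G3=NOT G2=NOT 1=0 -> 1010
Step 6: G0=1(const) G1=0(const) G2=G1|G0=0|1=1 G3=NOT G2=NOT 1=0 -> 1010

1010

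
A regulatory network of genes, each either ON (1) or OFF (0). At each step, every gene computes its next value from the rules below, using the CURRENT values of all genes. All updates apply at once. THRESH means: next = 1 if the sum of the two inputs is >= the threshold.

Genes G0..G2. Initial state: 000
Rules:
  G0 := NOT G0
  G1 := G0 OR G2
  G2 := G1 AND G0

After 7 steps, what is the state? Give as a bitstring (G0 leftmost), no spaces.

Step 1: G0=NOT G0=NOT 0=1 G1=G0|G2=0|0=0 G2=G1&G0=0&0=0 -> 100
Step 2: G0=NOT G0=NOT 1=0 G1=G0|G2=1|0=1 G2=G1&G0=0&1=0 -> 010
Step 3: G0=NOT G0=NOT 0=1 G1=G0|G2=0|0=0 G2=G1&G0=1&0=0 -> 100
Step 4: G0=NOT G0=NOT 1=0 G1=G0|G2=1|0=1 G2=G1&G0=0&1=0 -> 010
Step 5: G0=NOT G0=NOT 0=1 G1=G0|G2=0|0=0 G2=G1&G0=1&0=0 -> 100
Step 6: G0=NOT G0=NOT 1=0 G1=G0|G2=1|0=1 G2=G1&G0=0&1=0 -> 010
Step 7: G0=NOT G0=NOT 0=1 G1=G0|G2=0|0=0 G2=G1&G0=1&0=0 -> 100

100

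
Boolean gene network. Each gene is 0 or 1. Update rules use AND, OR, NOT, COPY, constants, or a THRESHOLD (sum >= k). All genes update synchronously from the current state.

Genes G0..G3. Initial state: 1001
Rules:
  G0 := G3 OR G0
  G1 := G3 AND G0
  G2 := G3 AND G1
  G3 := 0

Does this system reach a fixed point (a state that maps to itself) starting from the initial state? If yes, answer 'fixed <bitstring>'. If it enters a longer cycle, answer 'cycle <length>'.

Answer: fixed 1000

Derivation:
Step 0: 1001
Step 1: G0=G3|G0=1|1=1 G1=G3&G0=1&1=1 G2=G3&G1=1&0=0 G3=0(const) -> 1100
Step 2: G0=G3|G0=0|1=1 G1=G3&G0=0&1=0 G2=G3&G1=0&1=0 G3=0(const) -> 1000
Step 3: G0=G3|G0=0|1=1 G1=G3&G0=0&1=0 G2=G3&G1=0&0=0 G3=0(const) -> 1000
Fixed point reached at step 2: 1000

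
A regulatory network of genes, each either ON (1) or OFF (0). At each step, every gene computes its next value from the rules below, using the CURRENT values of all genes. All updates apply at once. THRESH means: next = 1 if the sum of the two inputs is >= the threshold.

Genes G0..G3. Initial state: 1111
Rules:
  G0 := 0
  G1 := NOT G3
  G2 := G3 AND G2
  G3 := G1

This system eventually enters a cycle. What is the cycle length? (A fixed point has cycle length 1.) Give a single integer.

Answer: 4

Derivation:
Step 0: 1111
Step 1: G0=0(const) G1=NOT G3=NOT 1=0 G2=G3&G2=1&1=1 G3=G1=1 -> 0011
Step 2: G0=0(const) G1=NOT G3=NOT 1=0 G2=G3&G2=1&1=1 G3=G1=0 -> 0010
Step 3: G0=0(const) G1=NOT G3=NOT 0=1 G2=G3&G2=0&1=0 G3=G1=0 -> 0100
Step 4: G0=0(const) G1=NOT G3=NOT 0=1 G2=G3&G2=0&0=0 G3=G1=1 -> 0101
Step 5: G0=0(const) G1=NOT G3=NOT 1=0 G2=G3&G2=1&0=0 G3=G1=1 -> 0001
Step 6: G0=0(const) G1=NOT G3=NOT 1=0 G2=G3&G2=1&0=0 G3=G1=0 -> 0000
Step 7: G0=0(const) G1=NOT G3=NOT 0=1 G2=G3&G2=0&0=0 G3=G1=0 -> 0100
State from step 7 equals state from step 3 -> cycle length 4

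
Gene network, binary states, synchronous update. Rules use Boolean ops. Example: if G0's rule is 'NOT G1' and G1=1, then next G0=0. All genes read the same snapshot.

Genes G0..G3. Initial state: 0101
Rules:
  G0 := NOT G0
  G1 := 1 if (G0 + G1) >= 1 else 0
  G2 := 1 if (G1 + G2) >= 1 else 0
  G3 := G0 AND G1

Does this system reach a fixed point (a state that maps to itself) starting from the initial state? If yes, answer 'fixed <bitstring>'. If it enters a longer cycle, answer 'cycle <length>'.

Step 0: 0101
Step 1: G0=NOT G0=NOT 0=1 G1=(0+1>=1)=1 G2=(1+0>=1)=1 G3=G0&G1=0&1=0 -> 1110
Step 2: G0=NOT G0=NOT 1=0 G1=(1+1>=1)=1 G2=(1+1>=1)=1 G3=G0&G1=1&1=1 -> 0111
Step 3: G0=NOT G0=NOT 0=1 G1=(0+1>=1)=1 G2=(1+1>=1)=1 G3=G0&G1=0&1=0 -> 1110
Cycle of length 2 starting at step 1 -> no fixed point

Answer: cycle 2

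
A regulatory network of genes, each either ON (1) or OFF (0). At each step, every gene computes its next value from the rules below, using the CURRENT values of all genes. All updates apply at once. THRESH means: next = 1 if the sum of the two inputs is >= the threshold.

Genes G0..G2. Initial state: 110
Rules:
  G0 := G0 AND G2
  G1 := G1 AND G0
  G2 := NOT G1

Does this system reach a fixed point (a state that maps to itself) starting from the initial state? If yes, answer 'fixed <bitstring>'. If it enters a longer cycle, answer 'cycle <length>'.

Answer: fixed 001

Derivation:
Step 0: 110
Step 1: G0=G0&G2=1&0=0 G1=G1&G0=1&1=1 G2=NOT G1=NOT 1=0 -> 010
Step 2: G0=G0&G2=0&0=0 G1=G1&G0=1&0=0 G2=NOT G1=NOT 1=0 -> 000
Step 3: G0=G0&G2=0&0=0 G1=G1&G0=0&0=0 G2=NOT G1=NOT 0=1 -> 001
Step 4: G0=G0&G2=0&1=0 G1=G1&G0=0&0=0 G2=NOT G1=NOT 0=1 -> 001
Fixed point reached at step 3: 001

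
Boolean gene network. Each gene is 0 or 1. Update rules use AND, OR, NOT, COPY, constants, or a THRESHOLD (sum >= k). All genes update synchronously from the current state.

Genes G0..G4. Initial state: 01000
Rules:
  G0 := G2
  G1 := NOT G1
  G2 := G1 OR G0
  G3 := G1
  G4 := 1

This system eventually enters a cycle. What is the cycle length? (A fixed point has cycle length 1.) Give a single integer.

Step 0: 01000
Step 1: G0=G2=0 G1=NOT G1=NOT 1=0 G2=G1|G0=1|0=1 G3=G1=1 G4=1(const) -> 00111
Step 2: G0=G2=1 G1=NOT G1=NOT 0=1 G2=G1|G0=0|0=0 G3=G1=0 G4=1(const) -> 11001
Step 3: G0=G2=0 G1=NOT G1=NOT 1=0 G2=G1|G0=1|1=1 G3=G1=1 G4=1(const) -> 00111
State from step 3 equals state from step 1 -> cycle length 2

Answer: 2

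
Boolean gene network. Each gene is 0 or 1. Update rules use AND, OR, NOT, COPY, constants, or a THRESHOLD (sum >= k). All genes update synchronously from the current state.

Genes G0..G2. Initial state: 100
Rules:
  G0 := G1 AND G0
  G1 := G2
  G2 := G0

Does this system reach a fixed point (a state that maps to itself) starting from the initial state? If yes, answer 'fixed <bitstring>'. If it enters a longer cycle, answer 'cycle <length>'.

Step 0: 100
Step 1: G0=G1&G0=0&1=0 G1=G2=0 G2=G0=1 -> 001
Step 2: G0=G1&G0=0&0=0 G1=G2=1 G2=G0=0 -> 010
Step 3: G0=G1&G0=1&0=0 G1=G2=0 G2=G0=0 -> 000
Step 4: G0=G1&G0=0&0=0 G1=G2=0 G2=G0=0 -> 000
Fixed point reached at step 3: 000

Answer: fixed 000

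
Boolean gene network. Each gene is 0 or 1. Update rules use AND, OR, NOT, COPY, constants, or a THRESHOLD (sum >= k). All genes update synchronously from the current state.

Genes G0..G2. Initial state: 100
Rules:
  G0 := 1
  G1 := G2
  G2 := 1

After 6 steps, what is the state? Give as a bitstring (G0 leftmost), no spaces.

Step 1: G0=1(const) G1=G2=0 G2=1(const) -> 101
Step 2: G0=1(const) G1=G2=1 G2=1(const) -> 111
Step 3: G0=1(const) G1=G2=1 G2=1(const) -> 111
Step 4: G0=1(const) G1=G2=1 G2=1(const) -> 111
Step 5: G0=1(const) G1=G2=1 G2=1(const) -> 111
Step 6: G0=1(const) G1=G2=1 G2=1(const) -> 111

111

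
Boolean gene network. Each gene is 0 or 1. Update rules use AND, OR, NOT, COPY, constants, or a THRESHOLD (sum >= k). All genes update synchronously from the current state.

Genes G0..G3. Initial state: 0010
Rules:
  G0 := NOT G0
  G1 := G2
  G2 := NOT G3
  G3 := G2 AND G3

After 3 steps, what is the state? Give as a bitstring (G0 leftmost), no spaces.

Step 1: G0=NOT G0=NOT 0=1 G1=G2=1 G2=NOT G3=NOT 0=1 G3=G2&G3=1&0=0 -> 1110
Step 2: G0=NOT G0=NOT 1=0 G1=G2=1 G2=NOT G3=NOT 0=1 G3=G2&G3=1&0=0 -> 0110
Step 3: G0=NOT G0=NOT 0=1 G1=G2=1 G2=NOT G3=NOT 0=1 G3=G2&G3=1&0=0 -> 1110

1110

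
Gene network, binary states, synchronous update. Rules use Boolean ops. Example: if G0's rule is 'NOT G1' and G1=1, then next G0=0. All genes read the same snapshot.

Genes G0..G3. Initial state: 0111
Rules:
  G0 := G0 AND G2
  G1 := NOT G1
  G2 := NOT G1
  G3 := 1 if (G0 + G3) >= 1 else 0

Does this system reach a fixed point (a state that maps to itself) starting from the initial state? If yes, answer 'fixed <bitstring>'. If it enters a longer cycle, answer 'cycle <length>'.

Step 0: 0111
Step 1: G0=G0&G2=0&1=0 G1=NOT G1=NOT 1=0 G2=NOT G1=NOT 1=0 G3=(0+1>=1)=1 -> 0001
Step 2: G0=G0&G2=0&0=0 G1=NOT G1=NOT 0=1 G2=NOT G1=NOT 0=1 G3=(0+1>=1)=1 -> 0111
Cycle of length 2 starting at step 0 -> no fixed point

Answer: cycle 2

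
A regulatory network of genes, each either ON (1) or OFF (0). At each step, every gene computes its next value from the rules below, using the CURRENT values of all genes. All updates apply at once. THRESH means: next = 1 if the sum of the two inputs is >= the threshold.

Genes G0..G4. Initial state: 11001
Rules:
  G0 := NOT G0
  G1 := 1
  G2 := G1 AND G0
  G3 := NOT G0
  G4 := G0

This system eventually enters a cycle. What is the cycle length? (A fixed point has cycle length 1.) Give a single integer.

Step 0: 11001
Step 1: G0=NOT G0=NOT 1=0 G1=1(const) G2=G1&G0=1&1=1 G3=NOT G0=NOT 1=0 G4=G0=1 -> 01101
Step 2: G0=NOT G0=NOT 0=1 G1=1(const) G2=G1&G0=1&0=0 G3=NOT G0=NOT 0=1 G4=G0=0 -> 11010
Step 3: G0=NOT G0=NOT 1=0 G1=1(const) G2=G1&G0=1&1=1 G3=NOT G0=NOT 1=0 G4=G0=1 -> 01101
State from step 3 equals state from step 1 -> cycle length 2

Answer: 2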